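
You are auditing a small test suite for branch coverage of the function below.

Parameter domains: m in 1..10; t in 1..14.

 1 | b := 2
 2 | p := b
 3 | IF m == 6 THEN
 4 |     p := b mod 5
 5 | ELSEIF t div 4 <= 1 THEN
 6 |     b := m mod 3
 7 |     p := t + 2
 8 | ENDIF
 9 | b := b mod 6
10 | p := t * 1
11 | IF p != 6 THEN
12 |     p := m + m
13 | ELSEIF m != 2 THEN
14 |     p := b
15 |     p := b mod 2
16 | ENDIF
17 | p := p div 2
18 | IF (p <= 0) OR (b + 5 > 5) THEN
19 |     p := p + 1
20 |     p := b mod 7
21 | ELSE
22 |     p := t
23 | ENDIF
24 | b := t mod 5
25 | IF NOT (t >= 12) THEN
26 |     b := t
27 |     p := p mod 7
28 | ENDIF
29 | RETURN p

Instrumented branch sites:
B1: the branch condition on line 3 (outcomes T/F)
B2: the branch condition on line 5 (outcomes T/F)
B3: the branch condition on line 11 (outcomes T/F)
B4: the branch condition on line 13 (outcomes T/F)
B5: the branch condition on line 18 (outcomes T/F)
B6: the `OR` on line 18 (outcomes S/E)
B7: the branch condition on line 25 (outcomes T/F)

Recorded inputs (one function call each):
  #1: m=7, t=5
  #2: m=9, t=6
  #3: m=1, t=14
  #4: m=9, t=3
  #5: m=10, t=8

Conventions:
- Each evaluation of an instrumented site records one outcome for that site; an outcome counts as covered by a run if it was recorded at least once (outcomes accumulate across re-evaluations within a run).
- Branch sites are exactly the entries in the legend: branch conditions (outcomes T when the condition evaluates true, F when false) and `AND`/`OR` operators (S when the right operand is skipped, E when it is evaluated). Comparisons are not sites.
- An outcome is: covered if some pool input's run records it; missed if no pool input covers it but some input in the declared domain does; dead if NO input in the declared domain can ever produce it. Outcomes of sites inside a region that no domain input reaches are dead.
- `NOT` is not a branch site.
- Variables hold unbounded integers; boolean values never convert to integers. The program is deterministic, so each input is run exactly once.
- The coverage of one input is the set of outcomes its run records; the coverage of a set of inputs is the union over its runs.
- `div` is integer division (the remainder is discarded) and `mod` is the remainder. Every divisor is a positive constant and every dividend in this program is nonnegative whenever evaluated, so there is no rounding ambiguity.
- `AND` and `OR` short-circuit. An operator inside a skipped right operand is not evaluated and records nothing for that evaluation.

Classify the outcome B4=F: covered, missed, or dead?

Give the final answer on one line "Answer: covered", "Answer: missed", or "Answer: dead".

no pool input records B4=F
but domain input (m=2, t=6) does record it -> reachable, so missed

Answer: missed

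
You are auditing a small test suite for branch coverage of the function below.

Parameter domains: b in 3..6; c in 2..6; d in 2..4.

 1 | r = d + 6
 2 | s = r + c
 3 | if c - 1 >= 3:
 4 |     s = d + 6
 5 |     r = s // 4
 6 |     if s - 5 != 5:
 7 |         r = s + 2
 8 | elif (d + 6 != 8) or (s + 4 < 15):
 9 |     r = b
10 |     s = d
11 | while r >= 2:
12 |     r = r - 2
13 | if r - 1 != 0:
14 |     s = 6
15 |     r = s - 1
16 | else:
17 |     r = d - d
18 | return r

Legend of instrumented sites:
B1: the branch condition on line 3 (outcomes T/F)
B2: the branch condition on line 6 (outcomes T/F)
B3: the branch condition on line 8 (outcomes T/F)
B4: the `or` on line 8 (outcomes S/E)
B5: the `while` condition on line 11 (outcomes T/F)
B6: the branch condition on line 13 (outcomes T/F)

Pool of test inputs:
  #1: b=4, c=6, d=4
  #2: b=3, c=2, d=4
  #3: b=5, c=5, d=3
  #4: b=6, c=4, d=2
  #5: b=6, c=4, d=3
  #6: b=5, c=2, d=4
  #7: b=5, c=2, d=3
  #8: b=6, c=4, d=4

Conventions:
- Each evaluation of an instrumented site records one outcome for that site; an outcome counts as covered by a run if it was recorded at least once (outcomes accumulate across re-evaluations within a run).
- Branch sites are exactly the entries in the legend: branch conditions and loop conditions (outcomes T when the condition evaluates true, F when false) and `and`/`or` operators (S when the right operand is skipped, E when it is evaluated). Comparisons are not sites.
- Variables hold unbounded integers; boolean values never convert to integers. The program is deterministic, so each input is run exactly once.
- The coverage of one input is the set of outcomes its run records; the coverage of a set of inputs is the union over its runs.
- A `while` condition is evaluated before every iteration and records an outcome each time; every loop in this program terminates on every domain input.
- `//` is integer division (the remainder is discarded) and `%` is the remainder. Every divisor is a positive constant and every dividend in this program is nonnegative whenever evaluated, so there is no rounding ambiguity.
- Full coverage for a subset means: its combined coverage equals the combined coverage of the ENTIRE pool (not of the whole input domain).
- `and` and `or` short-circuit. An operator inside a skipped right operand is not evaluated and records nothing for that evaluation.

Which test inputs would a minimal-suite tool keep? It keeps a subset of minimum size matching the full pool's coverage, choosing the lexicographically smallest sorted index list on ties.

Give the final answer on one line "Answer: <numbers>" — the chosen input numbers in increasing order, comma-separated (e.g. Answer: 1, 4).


input #1 (b=4, c=6, d=4): events B1->T, B2->F, B5->T, B5->F, B6->T; covers B1=T, B2=F, B5=T, B5=F, B6=T
input #2 (b=3, c=2, d=4): events B1->F, B4->S, B3->T, B5->T, B5->F, B6->F; covers B1=F, B3=T, B4=S, B5=T, B5=F, B6=F
input #3 (b=5, c=5, d=3): events B1->T, B2->T, B5->T, B5->T, B5->T, B5->T, B5->T, B5->F, B6->F; covers B1=T, B2=T, B5=T, B5=F, B6=F
input #4 (b=6, c=4, d=2): events B1->T, B2->T, B5->T, B5->T, B5->T, B5->T, B5->T, B5->F, B6->T; covers B1=T, B2=T, B5=T, B5=F, B6=T
input #5 (b=6, c=4, d=3): events B1->T, B2->T, B5->T, B5->T, B5->T, B5->T, B5->T, B5->F, B6->F; covers B1=T, B2=T, B5=T, B5=F, B6=F
input #6 (b=5, c=2, d=4): events B1->F, B4->S, B3->T, B5->T, B5->T, B5->F, B6->F; covers B1=F, B3=T, B4=S, B5=T, B5=F, B6=F
input #7 (b=5, c=2, d=3): events B1->F, B4->S, B3->T, B5->T, B5->T, B5->F, B6->F; covers B1=F, B3=T, B4=S, B5=T, B5=F, B6=F
input #8 (b=6, c=4, d=4): events B1->T, B2->F, B5->T, B5->F, B6->T; covers B1=T, B2=F, B5=T, B5=F, B6=T
the full pool covers 10 outcomes: B1=T, B1=F, B2=T, B2=F, B3=T, B4=S, B5=T, B5=F, B6=T, B6=F
every size-1 subset falls short of the 10 outcomes (best: 6/10)
every size-2 subset falls short of the 10 outcomes (best: 9/10)
inputs {1, 2, 3} (size 3) cover everything; no size-3 subset with a lexicographically smaller index list covers all 10
Answer: 1, 2, 3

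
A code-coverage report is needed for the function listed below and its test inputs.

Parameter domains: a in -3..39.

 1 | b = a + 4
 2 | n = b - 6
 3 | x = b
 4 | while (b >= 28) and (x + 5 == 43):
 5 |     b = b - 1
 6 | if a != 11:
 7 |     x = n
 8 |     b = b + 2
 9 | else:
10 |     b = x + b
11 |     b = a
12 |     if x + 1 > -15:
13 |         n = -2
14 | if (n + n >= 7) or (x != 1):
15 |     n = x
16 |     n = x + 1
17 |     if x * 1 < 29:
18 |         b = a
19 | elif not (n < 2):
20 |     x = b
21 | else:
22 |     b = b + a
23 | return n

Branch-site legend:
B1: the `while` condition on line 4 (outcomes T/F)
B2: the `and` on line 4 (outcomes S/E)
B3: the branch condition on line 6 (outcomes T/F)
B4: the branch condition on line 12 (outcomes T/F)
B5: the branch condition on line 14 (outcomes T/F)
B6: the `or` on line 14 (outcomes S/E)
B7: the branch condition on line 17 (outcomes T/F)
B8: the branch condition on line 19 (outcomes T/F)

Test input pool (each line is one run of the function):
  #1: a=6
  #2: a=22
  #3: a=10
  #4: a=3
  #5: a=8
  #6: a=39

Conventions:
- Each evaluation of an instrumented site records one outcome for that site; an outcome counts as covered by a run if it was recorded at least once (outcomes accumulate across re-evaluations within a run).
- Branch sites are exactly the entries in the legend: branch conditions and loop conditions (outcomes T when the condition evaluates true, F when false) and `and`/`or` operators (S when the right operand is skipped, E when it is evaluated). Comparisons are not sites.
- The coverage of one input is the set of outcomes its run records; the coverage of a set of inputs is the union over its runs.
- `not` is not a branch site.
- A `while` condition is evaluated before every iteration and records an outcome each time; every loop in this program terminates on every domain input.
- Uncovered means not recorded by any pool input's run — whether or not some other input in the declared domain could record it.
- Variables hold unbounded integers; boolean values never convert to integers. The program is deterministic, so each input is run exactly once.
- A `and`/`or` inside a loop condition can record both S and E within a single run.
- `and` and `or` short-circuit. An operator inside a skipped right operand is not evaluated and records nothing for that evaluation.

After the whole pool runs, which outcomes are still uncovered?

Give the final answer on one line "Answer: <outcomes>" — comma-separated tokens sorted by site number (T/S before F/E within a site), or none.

input #1, a=6: events B2->S, B1->F, B3->T, B6->S, B5->T, B7->T; outcomes B1=F, B2=S, B3=T, B5=T, B6=S, B7=T
input #2, a=22: events B2->S, B1->F, B3->T, B6->S, B5->T, B7->T; outcomes B1=F, B2=S, B3=T, B5=T, B6=S, B7=T
input #3, a=10: events B2->S, B1->F, B3->T, B6->S, B5->T, B7->T; outcomes B1=F, B2=S, B3=T, B5=T, B6=S, B7=T
input #4, a=3: events B2->S, B1->F, B3->T, B6->E, B5->F, B8->F; outcomes B1=F, B2=S, B3=T, B5=F, B6=E, B8=F
input #5, a=8: events B2->S, B1->F, B3->T, B6->S, B5->T, B7->T; outcomes B1=F, B2=S, B3=T, B5=T, B6=S, B7=T
input #6, a=39: events B2->E, B1->F, B3->T, B6->S, B5->T, B7->F; outcomes B1=F, B2=E, B3=T, B5=T, B6=S, B7=F
union over the pool: B1=F, B2=S, B2=E, B3=T, B5=T, B5=F, B6=S, B6=E, B7=T, B7=F, B8=F
uncovered (5 of 16): B1=T, B3=F, B4=T, B4=F, B8=T

Answer: B1=T, B3=F, B4=T, B4=F, B8=T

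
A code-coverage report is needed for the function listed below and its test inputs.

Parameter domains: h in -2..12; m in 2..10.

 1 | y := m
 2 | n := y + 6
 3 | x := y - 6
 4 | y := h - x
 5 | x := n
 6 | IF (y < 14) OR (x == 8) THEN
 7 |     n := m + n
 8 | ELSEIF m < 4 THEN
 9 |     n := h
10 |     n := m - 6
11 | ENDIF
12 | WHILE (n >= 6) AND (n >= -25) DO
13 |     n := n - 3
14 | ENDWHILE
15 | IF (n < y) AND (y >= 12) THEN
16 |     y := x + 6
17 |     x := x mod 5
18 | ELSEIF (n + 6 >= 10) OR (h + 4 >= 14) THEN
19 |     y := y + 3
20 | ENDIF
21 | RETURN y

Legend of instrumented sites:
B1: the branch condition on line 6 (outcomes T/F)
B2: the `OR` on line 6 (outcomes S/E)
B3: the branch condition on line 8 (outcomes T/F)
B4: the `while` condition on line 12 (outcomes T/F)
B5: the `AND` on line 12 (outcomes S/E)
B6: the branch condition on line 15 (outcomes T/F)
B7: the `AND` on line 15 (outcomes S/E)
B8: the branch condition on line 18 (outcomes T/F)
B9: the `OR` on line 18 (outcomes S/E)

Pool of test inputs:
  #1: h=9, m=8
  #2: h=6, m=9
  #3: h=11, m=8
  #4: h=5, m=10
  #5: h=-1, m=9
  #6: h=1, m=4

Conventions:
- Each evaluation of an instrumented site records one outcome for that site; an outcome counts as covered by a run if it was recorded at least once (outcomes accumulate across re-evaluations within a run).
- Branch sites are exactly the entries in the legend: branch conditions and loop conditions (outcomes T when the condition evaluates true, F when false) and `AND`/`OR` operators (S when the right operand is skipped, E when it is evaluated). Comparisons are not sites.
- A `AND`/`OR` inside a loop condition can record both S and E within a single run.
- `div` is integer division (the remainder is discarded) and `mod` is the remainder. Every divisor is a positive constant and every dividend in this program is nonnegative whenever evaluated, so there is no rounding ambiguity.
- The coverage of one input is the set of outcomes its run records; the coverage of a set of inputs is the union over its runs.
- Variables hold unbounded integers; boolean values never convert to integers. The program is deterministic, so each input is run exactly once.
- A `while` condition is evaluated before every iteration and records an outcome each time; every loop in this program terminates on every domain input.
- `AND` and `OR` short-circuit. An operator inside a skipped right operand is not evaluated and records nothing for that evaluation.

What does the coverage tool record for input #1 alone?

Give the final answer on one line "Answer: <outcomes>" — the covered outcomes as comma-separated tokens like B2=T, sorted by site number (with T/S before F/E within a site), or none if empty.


Event log for input #1 (h=9, m=8):
  B2->S, B1->T, B5->E, B4->T, B5->E, B4->T, B5->E, B4->T, B5->E, B4->T
  B5->E, B4->T, B5->E, B4->T, B5->S, B4->F, B7->E, B6->F, B9->S, B8->T
collecting distinct outcomes: B1=T, B2=S, B4=T, B4=F, B5=S, B5=E, B6=F, B7=E, B8=T, B9=S
Answer: B1=T, B2=S, B4=T, B4=F, B5=S, B5=E, B6=F, B7=E, B8=T, B9=S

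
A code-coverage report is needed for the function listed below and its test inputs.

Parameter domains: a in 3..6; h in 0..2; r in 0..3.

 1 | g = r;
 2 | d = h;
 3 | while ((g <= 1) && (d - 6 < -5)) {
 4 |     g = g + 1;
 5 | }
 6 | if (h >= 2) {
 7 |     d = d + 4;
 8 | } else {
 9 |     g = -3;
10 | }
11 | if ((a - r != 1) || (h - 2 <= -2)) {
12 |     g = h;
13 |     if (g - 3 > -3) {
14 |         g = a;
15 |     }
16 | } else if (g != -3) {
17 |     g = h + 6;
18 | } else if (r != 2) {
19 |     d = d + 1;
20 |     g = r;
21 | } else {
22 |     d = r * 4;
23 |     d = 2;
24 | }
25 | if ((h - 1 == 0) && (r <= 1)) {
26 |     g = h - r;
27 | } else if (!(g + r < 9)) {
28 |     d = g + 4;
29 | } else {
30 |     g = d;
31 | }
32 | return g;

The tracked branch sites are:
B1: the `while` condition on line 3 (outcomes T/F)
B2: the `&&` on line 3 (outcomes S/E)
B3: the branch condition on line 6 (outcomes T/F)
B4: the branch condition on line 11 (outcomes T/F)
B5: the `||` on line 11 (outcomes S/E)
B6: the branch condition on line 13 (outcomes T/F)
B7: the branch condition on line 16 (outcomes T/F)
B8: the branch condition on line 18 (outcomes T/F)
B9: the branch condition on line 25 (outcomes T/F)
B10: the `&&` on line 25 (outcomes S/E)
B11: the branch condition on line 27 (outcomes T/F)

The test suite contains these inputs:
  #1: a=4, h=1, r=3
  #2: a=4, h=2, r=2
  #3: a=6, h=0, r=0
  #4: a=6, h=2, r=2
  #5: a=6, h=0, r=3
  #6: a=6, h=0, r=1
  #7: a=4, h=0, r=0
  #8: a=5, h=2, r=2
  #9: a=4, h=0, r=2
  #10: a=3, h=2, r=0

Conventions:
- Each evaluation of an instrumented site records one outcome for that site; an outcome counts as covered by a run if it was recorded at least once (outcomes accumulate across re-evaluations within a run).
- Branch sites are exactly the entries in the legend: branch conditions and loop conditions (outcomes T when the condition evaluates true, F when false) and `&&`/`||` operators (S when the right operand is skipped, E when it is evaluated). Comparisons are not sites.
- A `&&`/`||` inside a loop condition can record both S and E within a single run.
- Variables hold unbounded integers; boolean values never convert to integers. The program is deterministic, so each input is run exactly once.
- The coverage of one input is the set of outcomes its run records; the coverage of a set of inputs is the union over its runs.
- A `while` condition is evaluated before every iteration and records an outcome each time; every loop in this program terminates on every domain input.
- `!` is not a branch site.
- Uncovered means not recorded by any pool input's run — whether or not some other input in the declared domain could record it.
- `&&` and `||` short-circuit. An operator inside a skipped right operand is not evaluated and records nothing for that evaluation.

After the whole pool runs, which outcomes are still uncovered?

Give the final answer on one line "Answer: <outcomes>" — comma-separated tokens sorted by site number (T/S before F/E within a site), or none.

input #1 (a=4, h=1, r=3): events B2->S, B1->F, B3->F, B5->E, B4->F, B7->F, B8->T, B10->E, B9->F, B11->F; covers B1=F, B2=S, B3=F, B4=F, B5=E, B7=F, B8=T, B9=F, B10=E, B11=F
input #2 (a=4, h=2, r=2): events B2->S, B1->F, B3->T, B5->S, B4->T, B6->T, B10->S, B9->F, B11->F; covers B1=F, B2=S, B3=T, B4=T, B5=S, B6=T, B9=F, B10=S, B11=F
input #3 (a=6, h=0, r=0): events B2->E, B1->T, B2->E, B1->T, B2->S, B1->F, B3->F, B5->S, B4->T, B6->F, B10->S, B9->F, B11->F; covers B1=T, B1=F, B2=S, B2=E, B3=F, B4=T, B5=S, B6=F, B9=F, B10=S, B11=F
input #4 (a=6, h=2, r=2): events B2->S, B1->F, B3->T, B5->S, B4->T, B6->T, B10->S, B9->F, B11->F; covers B1=F, B2=S, B3=T, B4=T, B5=S, B6=T, B9=F, B10=S, B11=F
input #5 (a=6, h=0, r=3): events B2->S, B1->F, B3->F, B5->S, B4->T, B6->F, B10->S, B9->F, B11->F; covers B1=F, B2=S, B3=F, B4=T, B5=S, B6=F, B9=F, B10=S, B11=F
input #6 (a=6, h=0, r=1): events B2->E, B1->T, B2->S, B1->F, B3->F, B5->S, B4->T, B6->F, B10->S, B9->F, B11->F; covers B1=T, B1=F, B2=S, B2=E, B3=F, B4=T, B5=S, B6=F, B9=F, B10=S, B11=F
input #7 (a=4, h=0, r=0): events B2->E, B1->T, B2->E, B1->T, B2->S, B1->F, B3->F, B5->S, B4->T, B6->F, B10->S, B9->F, B11->F; covers B1=T, B1=F, B2=S, B2=E, B3=F, B4=T, B5=S, B6=F, B9=F, B10=S, B11=F
input #8 (a=5, h=2, r=2): events B2->S, B1->F, B3->T, B5->S, B4->T, B6->T, B10->S, B9->F, B11->F; covers B1=F, B2=S, B3=T, B4=T, B5=S, B6=T, B9=F, B10=S, B11=F
input #9 (a=4, h=0, r=2): events B2->S, B1->F, B3->F, B5->S, B4->T, B6->F, B10->S, B9->F, B11->F; covers B1=F, B2=S, B3=F, B4=T, B5=S, B6=F, B9=F, B10=S, B11=F
input #10 (a=3, h=2, r=0): events B2->E, B1->F, B3->T, B5->S, B4->T, B6->T, B10->S, B9->F, B11->F; covers B1=F, B2=E, B3=T, B4=T, B5=S, B6=T, B9=F, B10=S, B11=F
union over the pool: B1=T, B1=F, B2=S, B2=E, B3=T, B3=F, B4=T, B4=F, B5=S, B5=E, B6=T, B6=F, B7=F, B8=T, B9=F, B10=S, B10=E, B11=F
uncovered (4 of 22): B7=T, B8=F, B9=T, B11=T

Answer: B7=T, B8=F, B9=T, B11=T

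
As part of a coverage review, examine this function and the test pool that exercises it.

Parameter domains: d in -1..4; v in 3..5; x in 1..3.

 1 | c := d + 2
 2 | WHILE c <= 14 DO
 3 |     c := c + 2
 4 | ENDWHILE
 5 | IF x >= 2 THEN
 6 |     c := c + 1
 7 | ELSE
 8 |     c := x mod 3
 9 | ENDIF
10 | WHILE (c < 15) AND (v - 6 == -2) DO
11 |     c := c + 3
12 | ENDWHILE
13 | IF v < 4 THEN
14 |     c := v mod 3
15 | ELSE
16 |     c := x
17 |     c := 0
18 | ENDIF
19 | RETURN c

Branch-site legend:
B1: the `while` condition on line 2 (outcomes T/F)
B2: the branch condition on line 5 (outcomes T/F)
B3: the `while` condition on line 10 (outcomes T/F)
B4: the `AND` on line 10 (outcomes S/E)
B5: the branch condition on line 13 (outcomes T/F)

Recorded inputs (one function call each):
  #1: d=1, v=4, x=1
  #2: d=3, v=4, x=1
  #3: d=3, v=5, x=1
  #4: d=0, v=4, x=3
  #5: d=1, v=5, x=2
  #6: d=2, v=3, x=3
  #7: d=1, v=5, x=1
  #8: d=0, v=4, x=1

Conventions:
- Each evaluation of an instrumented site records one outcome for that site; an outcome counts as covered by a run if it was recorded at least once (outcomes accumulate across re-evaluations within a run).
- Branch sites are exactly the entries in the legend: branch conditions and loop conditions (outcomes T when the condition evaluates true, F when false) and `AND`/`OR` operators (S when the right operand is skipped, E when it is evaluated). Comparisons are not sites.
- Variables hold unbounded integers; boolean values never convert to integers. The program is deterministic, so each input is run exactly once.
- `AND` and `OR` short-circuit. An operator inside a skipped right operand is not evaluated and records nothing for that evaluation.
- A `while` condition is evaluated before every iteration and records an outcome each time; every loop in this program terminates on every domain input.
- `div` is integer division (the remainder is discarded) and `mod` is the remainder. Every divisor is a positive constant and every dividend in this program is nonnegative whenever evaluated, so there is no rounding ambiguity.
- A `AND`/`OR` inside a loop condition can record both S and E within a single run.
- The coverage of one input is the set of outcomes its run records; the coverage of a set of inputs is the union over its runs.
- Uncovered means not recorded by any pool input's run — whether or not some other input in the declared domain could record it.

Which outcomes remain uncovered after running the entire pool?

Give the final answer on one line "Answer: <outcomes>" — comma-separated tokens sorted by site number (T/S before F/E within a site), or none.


input #1 (d=1, v=4, x=1): events B1->T, B1->T, B1->T, B1->T, B1->T, B1->T, B1->F, B2->F, B4->E, B3->T, B4->E, B3->T, B4->E, B3->T, ...; covers B1=T, B1=F, B2=F, B3=T, B3=F, B4=S, B4=E, B5=F
input #2 (d=3, v=4, x=1): events B1->T, B1->T, B1->T, B1->T, B1->T, B1->F, B2->F, B4->E, B3->T, B4->E, B3->T, B4->E, B3->T, B4->E, ...; covers B1=T, B1=F, B2=F, B3=T, B3=F, B4=S, B4=E, B5=F
input #3 (d=3, v=5, x=1): events B1->T, B1->T, B1->T, B1->T, B1->T, B1->F, B2->F, B4->E, B3->F, B5->F; covers B1=T, B1=F, B2=F, B3=F, B4=E, B5=F
input #4 (d=0, v=4, x=3): events B1->T, B1->T, B1->T, B1->T, B1->T, B1->T, B1->T, B1->F, B2->T, B4->S, B3->F, B5->F; covers B1=T, B1=F, B2=T, B3=F, B4=S, B5=F
input #5 (d=1, v=5, x=2): events B1->T, B1->T, B1->T, B1->T, B1->T, B1->T, B1->F, B2->T, B4->S, B3->F, B5->F; covers B1=T, B1=F, B2=T, B3=F, B4=S, B5=F
input #6 (d=2, v=3, x=3): events B1->T, B1->T, B1->T, B1->T, B1->T, B1->T, B1->F, B2->T, B4->S, B3->F, B5->T; covers B1=T, B1=F, B2=T, B3=F, B4=S, B5=T
input #7 (d=1, v=5, x=1): events B1->T, B1->T, B1->T, B1->T, B1->T, B1->T, B1->F, B2->F, B4->E, B3->F, B5->F; covers B1=T, B1=F, B2=F, B3=F, B4=E, B5=F
input #8 (d=0, v=4, x=1): events B1->T, B1->T, B1->T, B1->T, B1->T, B1->T, B1->T, B1->F, B2->F, B4->E, B3->T, B4->E, B3->T, B4->E, ...; covers B1=T, B1=F, B2=F, B3=T, B3=F, B4=S, B4=E, B5=F
union over the pool: B1=T, B1=F, B2=T, B2=F, B3=T, B3=F, B4=S, B4=E, B5=T, B5=F
uncovered (0 of 10): none
Answer: none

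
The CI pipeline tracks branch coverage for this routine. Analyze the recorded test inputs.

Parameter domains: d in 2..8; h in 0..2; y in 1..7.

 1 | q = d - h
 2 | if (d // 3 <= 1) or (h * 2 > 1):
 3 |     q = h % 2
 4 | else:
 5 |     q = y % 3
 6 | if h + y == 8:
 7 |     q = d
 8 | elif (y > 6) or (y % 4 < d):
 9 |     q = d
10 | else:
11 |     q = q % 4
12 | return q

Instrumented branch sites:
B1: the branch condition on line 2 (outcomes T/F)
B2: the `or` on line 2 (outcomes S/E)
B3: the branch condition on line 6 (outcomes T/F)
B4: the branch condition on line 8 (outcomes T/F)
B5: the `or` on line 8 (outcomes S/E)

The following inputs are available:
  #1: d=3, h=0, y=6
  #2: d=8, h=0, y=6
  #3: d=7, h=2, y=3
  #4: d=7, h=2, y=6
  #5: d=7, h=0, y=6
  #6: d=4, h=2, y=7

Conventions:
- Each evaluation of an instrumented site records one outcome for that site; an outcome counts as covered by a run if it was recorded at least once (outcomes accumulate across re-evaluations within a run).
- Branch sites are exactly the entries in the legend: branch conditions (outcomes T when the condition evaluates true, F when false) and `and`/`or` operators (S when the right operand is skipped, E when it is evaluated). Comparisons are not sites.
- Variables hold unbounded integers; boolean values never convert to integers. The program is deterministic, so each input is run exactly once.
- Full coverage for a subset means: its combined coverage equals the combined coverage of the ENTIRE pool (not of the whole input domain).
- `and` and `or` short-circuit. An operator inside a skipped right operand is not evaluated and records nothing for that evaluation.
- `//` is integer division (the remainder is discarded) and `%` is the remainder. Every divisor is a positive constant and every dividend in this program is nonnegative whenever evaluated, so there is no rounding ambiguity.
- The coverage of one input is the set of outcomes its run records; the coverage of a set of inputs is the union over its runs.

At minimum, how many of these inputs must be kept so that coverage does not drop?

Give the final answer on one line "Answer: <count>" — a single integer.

test 1 (d=3, h=0, y=6) fires B2->S, B1->T, B3->F, B5->E, B4->T; hits B1=T, B2=S, B3=F, B4=T, B5=E
test 2 (d=8, h=0, y=6) fires B2->E, B1->F, B3->F, B5->E, B4->T; hits B1=F, B2=E, B3=F, B4=T, B5=E
test 3 (d=7, h=2, y=3) fires B2->E, B1->T, B3->F, B5->E, B4->T; hits B1=T, B2=E, B3=F, B4=T, B5=E
test 4 (d=7, h=2, y=6) fires B2->E, B1->T, B3->T; hits B1=T, B2=E, B3=T
test 5 (d=7, h=0, y=6) fires B2->E, B1->F, B3->F, B5->E, B4->T; hits B1=F, B2=E, B3=F, B4=T, B5=E
test 6 (d=4, h=2, y=7) fires B2->S, B1->T, B3->F, B5->S, B4->T; hits B1=T, B2=S, B3=F, B4=T, B5=S
together the pool reaches 9 outcomes: B1=T, B1=F, B2=S, B2=E, B3=T, B3=F, B4=T, B5=S, B5=E
every size-1 subset falls short of the 9 outcomes (best: 5/9)
every size-2 subset falls short of the 9 outcomes (best: 8/9)
at size 3, {2, 4, 6} reaches all 9 outcomes; every lexicographically earlier size-3 subset fails

Answer: 3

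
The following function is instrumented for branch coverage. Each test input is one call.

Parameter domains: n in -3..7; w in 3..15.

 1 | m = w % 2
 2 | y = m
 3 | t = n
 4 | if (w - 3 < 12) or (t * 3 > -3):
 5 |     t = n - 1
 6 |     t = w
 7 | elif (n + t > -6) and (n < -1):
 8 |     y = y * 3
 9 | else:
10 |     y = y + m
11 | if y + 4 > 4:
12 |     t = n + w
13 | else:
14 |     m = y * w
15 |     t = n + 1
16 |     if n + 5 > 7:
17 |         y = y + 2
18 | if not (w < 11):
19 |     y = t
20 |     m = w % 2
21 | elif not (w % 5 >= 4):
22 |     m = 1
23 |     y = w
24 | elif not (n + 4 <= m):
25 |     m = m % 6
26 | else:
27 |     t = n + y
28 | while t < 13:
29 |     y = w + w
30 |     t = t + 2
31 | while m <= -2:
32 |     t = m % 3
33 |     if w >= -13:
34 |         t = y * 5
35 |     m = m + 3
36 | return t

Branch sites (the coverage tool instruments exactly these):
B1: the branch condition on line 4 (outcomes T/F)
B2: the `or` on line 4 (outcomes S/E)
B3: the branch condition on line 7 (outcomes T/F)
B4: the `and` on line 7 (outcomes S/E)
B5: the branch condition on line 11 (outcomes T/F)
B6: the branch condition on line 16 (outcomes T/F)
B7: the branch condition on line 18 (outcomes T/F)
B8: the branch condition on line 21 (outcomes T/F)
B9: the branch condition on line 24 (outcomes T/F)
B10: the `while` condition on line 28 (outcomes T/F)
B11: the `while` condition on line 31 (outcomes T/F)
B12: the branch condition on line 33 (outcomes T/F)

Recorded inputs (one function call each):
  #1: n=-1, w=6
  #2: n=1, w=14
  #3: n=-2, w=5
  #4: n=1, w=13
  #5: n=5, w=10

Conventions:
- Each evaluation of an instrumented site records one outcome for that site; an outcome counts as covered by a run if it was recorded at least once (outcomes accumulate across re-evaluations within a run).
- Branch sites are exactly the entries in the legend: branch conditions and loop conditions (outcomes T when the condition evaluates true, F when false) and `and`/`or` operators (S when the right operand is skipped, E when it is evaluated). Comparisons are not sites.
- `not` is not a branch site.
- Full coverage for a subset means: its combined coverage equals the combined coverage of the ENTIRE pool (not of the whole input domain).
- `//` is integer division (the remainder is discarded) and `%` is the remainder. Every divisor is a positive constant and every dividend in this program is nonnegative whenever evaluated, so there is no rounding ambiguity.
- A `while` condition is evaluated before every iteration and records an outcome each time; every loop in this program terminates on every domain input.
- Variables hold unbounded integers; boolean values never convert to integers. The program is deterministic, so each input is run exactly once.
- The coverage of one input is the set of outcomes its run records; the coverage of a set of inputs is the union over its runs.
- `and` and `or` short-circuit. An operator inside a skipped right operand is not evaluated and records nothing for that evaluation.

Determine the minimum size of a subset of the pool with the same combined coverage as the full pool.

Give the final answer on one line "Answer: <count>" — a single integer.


input #1 (n=-1, w=6): events B2->S, B1->T, B5->F, B6->F, B7->F, B8->T, B10->T, B10->T, B10->T, B10->T, B10->T, B10->T, B10->T, B10->F, ...; covers B1=T, B2=S, B5=F, B6=F, B7=F, B8=T, B10=T, B10=F, B11=F
input #2 (n=1, w=14): events B2->S, B1->T, B5->F, B6->F, B7->T, B10->T, B10->T, B10->T, B10->T, B10->T, B10->T, B10->F, B11->F; covers B1=T, B2=S, B5=F, B6=F, B7=T, B10=T, B10=F, B11=F
input #3 (n=-2, w=5): events B2->S, B1->T, B5->T, B7->F, B8->T, B10->T, B10->T, B10->T, B10->T, B10->T, B10->F, B11->F; covers B1=T, B2=S, B5=T, B7=F, B8=T, B10=T, B10=F, B11=F
input #4 (n=1, w=13): events B2->S, B1->T, B5->T, B7->T, B10->F, B11->F; covers B1=T, B2=S, B5=T, B7=T, B10=F, B11=F
input #5 (n=5, w=10): events B2->S, B1->T, B5->F, B6->T, B7->F, B8->T, B10->T, B10->T, B10->T, B10->T, B10->F, B11->F; covers B1=T, B2=S, B5=F, B6=T, B7=F, B8=T, B10=T, B10=F, B11=F
union over all inputs: B1=T, B2=S, B5=T, B5=F, B6=T, B6=F, B7=T, B7=F, B8=T, B10=T, B10=F, B11=F (12 outcomes)
size 1 is not enough: best union over all size-1 subsets is 9/12
size 2 is not enough: best union over all size-2 subsets is 11/12
inputs {1, 4, 5} (size 3) cover everything; no size-3 subset with a lexicographically smaller index list covers all 12
Answer: 3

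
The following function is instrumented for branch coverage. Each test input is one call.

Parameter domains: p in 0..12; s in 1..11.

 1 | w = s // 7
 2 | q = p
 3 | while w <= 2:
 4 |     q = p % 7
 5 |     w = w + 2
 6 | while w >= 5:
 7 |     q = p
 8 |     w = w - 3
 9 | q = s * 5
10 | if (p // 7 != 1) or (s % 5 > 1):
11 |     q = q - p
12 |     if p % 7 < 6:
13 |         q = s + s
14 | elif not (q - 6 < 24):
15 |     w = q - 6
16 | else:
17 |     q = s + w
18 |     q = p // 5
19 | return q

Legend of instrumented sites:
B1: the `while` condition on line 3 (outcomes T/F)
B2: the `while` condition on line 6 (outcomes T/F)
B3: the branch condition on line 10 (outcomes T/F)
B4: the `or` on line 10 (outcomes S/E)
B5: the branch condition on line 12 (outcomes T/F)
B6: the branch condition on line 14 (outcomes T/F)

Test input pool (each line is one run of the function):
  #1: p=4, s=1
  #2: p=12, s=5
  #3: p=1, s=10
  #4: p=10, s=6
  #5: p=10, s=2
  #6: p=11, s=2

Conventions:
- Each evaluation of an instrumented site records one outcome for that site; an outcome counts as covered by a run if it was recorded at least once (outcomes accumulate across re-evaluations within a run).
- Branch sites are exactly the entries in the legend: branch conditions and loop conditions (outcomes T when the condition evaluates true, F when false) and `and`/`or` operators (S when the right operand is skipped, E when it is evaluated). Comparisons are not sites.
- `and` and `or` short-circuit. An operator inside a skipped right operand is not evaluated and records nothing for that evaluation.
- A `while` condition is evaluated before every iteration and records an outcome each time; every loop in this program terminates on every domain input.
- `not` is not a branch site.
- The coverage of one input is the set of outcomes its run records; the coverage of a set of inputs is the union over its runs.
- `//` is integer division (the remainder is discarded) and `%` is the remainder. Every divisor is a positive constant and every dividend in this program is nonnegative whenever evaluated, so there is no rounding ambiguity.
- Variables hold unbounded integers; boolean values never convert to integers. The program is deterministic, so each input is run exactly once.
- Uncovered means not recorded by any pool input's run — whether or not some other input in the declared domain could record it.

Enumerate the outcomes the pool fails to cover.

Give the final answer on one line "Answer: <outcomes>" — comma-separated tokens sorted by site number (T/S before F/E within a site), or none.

#1 (p=4, s=1) -> B1->T, B1->T, B1->F, B2->F, B4->S, B3->T, B5->T; covered: B1=T, B1=F, B2=F, B3=T, B4=S, B5=T
#2 (p=12, s=5) -> B1->T, B1->T, B1->F, B2->F, B4->E, B3->F, B6->F; covered: B1=T, B1=F, B2=F, B3=F, B4=E, B6=F
#3 (p=1, s=10) -> B1->T, B1->F, B2->F, B4->S, B3->T, B5->T; covered: B1=T, B1=F, B2=F, B3=T, B4=S, B5=T
#4 (p=10, s=6) -> B1->T, B1->T, B1->F, B2->F, B4->E, B3->F, B6->T; covered: B1=T, B1=F, B2=F, B3=F, B4=E, B6=T
#5 (p=10, s=2) -> B1->T, B1->T, B1->F, B2->F, B4->E, B3->T, B5->T; covered: B1=T, B1=F, B2=F, B3=T, B4=E, B5=T
#6 (p=11, s=2) -> B1->T, B1->T, B1->F, B2->F, B4->E, B3->T, B5->T; covered: B1=T, B1=F, B2=F, B3=T, B4=E, B5=T
union over the pool: B1=T, B1=F, B2=F, B3=T, B3=F, B4=S, B4=E, B5=T, B6=T, B6=F
uncovered (2 of 12): B2=T, B5=F

Answer: B2=T, B5=F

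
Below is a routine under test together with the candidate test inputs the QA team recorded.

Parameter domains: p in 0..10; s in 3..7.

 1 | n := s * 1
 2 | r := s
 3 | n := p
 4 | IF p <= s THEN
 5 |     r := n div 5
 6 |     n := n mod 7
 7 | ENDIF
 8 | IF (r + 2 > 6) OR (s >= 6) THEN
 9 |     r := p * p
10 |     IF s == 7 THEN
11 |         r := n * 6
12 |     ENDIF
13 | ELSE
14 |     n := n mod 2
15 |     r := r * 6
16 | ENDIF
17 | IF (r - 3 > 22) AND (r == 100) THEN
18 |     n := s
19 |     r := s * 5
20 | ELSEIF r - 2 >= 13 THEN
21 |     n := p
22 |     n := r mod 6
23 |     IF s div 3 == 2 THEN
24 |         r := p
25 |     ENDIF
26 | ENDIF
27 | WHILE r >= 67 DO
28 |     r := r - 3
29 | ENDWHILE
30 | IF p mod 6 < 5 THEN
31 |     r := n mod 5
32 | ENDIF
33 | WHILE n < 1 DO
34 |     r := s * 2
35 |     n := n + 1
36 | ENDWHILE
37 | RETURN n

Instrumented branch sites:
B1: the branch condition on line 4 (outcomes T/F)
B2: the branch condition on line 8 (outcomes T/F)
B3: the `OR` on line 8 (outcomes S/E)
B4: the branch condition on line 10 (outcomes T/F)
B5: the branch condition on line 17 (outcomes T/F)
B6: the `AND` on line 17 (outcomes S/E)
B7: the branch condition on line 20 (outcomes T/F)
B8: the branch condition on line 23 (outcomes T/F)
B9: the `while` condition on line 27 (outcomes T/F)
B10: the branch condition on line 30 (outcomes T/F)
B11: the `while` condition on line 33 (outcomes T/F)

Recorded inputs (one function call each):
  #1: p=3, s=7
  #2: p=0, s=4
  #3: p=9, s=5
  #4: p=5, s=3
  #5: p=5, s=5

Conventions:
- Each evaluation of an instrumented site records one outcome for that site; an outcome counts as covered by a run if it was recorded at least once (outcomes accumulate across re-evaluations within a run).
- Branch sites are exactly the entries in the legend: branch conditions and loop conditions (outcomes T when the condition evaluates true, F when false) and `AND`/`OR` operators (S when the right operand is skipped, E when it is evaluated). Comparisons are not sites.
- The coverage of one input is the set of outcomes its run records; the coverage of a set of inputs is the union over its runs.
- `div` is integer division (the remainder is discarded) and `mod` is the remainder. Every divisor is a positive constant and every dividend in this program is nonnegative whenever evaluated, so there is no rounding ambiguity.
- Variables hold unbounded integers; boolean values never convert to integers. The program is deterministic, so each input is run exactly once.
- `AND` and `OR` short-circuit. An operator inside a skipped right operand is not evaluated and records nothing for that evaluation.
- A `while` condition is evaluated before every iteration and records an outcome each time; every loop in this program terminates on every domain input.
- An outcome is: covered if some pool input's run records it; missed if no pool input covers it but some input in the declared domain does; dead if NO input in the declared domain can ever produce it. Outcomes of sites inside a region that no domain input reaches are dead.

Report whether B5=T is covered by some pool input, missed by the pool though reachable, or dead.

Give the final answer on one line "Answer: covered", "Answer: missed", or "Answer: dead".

no pool input records B5=T
but domain input (p=10, s=5) does record it -> reachable, so missed

Answer: missed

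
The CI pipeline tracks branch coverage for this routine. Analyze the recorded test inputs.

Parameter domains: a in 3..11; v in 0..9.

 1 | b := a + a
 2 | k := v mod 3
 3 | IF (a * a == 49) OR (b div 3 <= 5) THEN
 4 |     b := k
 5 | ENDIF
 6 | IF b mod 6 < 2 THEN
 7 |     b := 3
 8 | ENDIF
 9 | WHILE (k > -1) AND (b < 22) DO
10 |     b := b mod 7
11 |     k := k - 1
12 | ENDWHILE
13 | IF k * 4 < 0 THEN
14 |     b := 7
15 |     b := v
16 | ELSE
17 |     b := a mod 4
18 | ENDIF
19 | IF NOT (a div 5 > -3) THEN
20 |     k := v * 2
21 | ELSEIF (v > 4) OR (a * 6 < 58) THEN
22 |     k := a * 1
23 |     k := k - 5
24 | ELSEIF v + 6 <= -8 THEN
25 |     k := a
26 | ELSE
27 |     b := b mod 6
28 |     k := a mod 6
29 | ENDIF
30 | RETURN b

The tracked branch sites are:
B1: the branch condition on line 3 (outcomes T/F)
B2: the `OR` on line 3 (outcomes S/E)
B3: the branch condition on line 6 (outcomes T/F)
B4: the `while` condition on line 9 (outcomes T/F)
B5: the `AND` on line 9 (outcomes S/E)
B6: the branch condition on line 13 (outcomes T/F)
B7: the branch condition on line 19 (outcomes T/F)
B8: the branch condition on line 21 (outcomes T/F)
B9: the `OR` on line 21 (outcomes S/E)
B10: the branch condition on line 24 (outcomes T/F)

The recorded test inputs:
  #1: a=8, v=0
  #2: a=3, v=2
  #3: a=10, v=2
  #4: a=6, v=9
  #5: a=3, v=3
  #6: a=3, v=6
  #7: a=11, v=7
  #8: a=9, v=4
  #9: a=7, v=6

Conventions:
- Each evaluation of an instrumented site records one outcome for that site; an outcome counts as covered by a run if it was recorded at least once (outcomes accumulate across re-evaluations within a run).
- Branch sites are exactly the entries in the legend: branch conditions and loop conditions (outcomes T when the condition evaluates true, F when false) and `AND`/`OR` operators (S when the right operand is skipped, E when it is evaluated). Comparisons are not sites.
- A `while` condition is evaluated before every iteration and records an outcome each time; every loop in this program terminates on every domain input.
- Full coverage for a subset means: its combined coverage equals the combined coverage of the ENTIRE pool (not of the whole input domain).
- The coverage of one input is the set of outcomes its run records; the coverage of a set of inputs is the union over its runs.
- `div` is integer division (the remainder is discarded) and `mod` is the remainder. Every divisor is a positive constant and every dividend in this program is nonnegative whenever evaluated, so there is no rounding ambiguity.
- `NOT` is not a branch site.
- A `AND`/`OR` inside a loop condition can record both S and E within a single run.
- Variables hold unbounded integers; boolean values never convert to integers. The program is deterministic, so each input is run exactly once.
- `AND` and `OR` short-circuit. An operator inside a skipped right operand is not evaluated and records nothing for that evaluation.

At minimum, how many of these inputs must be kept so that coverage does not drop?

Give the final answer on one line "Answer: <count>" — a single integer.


run #1 (a=8, v=0) records B1=T, B2=E, B3=T, B4=T, B4=F, B5=S, B5=E, B6=T, B7=F, B8=T, B9=E
run #2 (a=3, v=2) records B1=T, B2=E, B3=F, B4=T, B4=F, B5=S, B5=E, B6=T, B7=F, B8=T, B9=E
run #3 (a=10, v=2) records B1=F, B2=E, B3=F, B4=T, B4=F, B5=S, B5=E, B6=T, B7=F, B8=F, B9=E, B10=F
run #4 (a=6, v=9) records B1=T, B2=E, B3=T, B4=T, B4=F, B5=S, B5=E, B6=T, B7=F, B8=T, B9=S
run #5 (a=3, v=3) records B1=T, B2=E, B3=T, B4=T, B4=F, B5=S, B5=E, B6=T, B7=F, B8=T, B9=E
run #6 (a=3, v=6) records B1=T, B2=E, B3=T, B4=T, B4=F, B5=S, B5=E, B6=T, B7=F, B8=T, B9=S
run #7 (a=11, v=7) records B1=F, B2=E, B3=F, B4=F, B5=E, B6=F, B7=F, B8=T, B9=S
run #8 (a=9, v=4) records B1=F, B2=E, B3=T, B4=T, B4=F, B5=S, B5=E, B6=T, B7=F, B8=T, B9=E
run #9 (a=7, v=6) records B1=T, B2=S, B3=T, B4=T, B4=F, B5=S, B5=E, B6=T, B7=F, B8=T, B9=S
together the pool reaches 18 outcomes: B1=T, B1=F, B2=S, B2=E, B3=T, B3=F, B4=T, B4=F, B5=S, B5=E, B6=T, B6=F, B7=F, B8=T, B8=F, B9=S, B9=E, B10=F
every size-1 subset falls short of the 18 outcomes (best: 12/18)
every size-2 subset falls short of the 18 outcomes (best: 17/18)
the canonical winner is {3, 7, 9}: size 3, full 18-outcome coverage, earliest index list among size-3 covers
Answer: 3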